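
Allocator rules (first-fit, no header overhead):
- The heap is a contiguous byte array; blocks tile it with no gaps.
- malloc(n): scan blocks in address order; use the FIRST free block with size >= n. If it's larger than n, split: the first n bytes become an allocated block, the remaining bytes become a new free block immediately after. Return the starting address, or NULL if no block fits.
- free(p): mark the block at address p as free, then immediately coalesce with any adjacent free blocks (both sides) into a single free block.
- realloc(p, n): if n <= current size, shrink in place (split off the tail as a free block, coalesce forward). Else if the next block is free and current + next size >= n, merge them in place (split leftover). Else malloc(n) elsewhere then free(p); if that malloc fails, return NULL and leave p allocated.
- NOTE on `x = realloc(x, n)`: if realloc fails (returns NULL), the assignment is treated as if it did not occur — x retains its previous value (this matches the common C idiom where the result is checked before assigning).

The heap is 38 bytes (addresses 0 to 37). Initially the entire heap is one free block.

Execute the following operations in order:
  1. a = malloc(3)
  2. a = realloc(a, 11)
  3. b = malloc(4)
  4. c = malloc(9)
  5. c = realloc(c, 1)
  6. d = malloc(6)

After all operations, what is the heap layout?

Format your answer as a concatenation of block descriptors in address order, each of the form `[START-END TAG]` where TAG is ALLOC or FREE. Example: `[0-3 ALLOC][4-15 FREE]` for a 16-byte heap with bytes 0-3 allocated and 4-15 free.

Op 1: a = malloc(3) -> a = 0; heap: [0-2 ALLOC][3-37 FREE]
Op 2: a = realloc(a, 11) -> a = 0; heap: [0-10 ALLOC][11-37 FREE]
Op 3: b = malloc(4) -> b = 11; heap: [0-10 ALLOC][11-14 ALLOC][15-37 FREE]
Op 4: c = malloc(9) -> c = 15; heap: [0-10 ALLOC][11-14 ALLOC][15-23 ALLOC][24-37 FREE]
Op 5: c = realloc(c, 1) -> c = 15; heap: [0-10 ALLOC][11-14 ALLOC][15-15 ALLOC][16-37 FREE]
Op 6: d = malloc(6) -> d = 16; heap: [0-10 ALLOC][11-14 ALLOC][15-15 ALLOC][16-21 ALLOC][22-37 FREE]

Answer: [0-10 ALLOC][11-14 ALLOC][15-15 ALLOC][16-21 ALLOC][22-37 FREE]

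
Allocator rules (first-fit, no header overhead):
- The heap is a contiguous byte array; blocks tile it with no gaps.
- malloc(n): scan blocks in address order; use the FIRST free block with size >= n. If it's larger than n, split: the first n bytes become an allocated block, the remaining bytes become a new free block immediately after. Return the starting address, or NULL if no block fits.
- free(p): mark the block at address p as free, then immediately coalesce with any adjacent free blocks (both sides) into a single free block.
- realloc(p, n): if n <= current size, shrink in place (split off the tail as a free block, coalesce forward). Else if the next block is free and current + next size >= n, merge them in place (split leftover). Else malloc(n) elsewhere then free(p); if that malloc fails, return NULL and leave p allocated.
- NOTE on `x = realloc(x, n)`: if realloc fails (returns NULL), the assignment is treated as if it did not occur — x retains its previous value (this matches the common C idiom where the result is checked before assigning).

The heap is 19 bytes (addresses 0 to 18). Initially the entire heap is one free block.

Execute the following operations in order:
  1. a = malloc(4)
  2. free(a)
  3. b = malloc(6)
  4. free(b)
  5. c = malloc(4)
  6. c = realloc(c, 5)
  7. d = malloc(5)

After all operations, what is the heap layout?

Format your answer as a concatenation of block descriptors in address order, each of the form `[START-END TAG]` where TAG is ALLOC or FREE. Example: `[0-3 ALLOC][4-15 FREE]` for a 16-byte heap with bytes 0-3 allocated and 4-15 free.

Op 1: a = malloc(4) -> a = 0; heap: [0-3 ALLOC][4-18 FREE]
Op 2: free(a) -> (freed a); heap: [0-18 FREE]
Op 3: b = malloc(6) -> b = 0; heap: [0-5 ALLOC][6-18 FREE]
Op 4: free(b) -> (freed b); heap: [0-18 FREE]
Op 5: c = malloc(4) -> c = 0; heap: [0-3 ALLOC][4-18 FREE]
Op 6: c = realloc(c, 5) -> c = 0; heap: [0-4 ALLOC][5-18 FREE]
Op 7: d = malloc(5) -> d = 5; heap: [0-4 ALLOC][5-9 ALLOC][10-18 FREE]

Answer: [0-4 ALLOC][5-9 ALLOC][10-18 FREE]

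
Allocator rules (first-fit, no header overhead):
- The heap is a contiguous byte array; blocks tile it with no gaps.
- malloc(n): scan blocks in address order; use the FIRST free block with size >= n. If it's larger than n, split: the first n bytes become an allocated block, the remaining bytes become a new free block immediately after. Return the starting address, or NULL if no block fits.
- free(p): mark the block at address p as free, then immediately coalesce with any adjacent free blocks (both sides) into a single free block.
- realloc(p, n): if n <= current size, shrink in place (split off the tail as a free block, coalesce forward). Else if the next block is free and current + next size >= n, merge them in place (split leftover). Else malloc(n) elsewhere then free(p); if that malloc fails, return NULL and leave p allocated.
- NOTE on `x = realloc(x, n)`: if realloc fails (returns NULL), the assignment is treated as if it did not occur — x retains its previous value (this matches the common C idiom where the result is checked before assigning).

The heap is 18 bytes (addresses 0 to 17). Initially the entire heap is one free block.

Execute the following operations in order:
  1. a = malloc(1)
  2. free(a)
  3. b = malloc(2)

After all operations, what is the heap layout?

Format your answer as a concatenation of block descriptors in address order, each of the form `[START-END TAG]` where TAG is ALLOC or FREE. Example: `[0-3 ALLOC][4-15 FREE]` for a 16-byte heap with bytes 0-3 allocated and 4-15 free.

Op 1: a = malloc(1) -> a = 0; heap: [0-0 ALLOC][1-17 FREE]
Op 2: free(a) -> (freed a); heap: [0-17 FREE]
Op 3: b = malloc(2) -> b = 0; heap: [0-1 ALLOC][2-17 FREE]

Answer: [0-1 ALLOC][2-17 FREE]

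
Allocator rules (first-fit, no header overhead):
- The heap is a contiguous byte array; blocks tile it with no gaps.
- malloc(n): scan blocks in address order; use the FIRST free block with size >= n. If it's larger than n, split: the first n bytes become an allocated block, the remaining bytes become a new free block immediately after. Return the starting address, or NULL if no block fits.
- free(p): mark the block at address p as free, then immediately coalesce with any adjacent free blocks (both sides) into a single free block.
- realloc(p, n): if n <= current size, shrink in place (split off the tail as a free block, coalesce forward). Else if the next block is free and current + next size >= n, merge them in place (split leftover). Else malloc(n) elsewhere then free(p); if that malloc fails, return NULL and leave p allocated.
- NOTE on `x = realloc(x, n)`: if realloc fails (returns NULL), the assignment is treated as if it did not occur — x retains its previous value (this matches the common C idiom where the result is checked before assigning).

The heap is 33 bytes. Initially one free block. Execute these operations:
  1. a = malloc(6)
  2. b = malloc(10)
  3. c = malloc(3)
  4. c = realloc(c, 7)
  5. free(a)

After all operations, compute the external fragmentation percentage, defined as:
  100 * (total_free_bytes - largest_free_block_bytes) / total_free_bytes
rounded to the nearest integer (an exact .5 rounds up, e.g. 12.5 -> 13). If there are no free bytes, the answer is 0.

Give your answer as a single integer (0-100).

Op 1: a = malloc(6) -> a = 0; heap: [0-5 ALLOC][6-32 FREE]
Op 2: b = malloc(10) -> b = 6; heap: [0-5 ALLOC][6-15 ALLOC][16-32 FREE]
Op 3: c = malloc(3) -> c = 16; heap: [0-5 ALLOC][6-15 ALLOC][16-18 ALLOC][19-32 FREE]
Op 4: c = realloc(c, 7) -> c = 16; heap: [0-5 ALLOC][6-15 ALLOC][16-22 ALLOC][23-32 FREE]
Op 5: free(a) -> (freed a); heap: [0-5 FREE][6-15 ALLOC][16-22 ALLOC][23-32 FREE]
Free blocks: [6 10] total_free=16 largest=10 -> 100*(16-10)/16 = 600/16 = 37.5 -> rounds to 38

Answer: 38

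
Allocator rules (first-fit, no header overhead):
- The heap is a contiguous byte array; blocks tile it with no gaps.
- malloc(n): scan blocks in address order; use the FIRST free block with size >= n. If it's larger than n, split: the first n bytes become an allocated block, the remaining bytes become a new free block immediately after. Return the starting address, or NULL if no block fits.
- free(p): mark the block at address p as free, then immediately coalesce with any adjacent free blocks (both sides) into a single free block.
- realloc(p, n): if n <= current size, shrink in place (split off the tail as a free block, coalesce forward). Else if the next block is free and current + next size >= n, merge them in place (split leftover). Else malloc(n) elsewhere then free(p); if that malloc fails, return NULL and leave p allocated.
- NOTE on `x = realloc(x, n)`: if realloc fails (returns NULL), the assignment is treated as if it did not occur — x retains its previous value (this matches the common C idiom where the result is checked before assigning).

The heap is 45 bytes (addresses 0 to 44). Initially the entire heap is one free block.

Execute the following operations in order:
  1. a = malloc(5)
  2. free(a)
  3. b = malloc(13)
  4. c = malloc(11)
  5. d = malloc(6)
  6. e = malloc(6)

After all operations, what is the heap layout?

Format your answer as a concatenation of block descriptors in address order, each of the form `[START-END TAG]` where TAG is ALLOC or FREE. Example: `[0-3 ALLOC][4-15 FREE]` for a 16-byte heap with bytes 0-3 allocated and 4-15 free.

Op 1: a = malloc(5) -> a = 0; heap: [0-4 ALLOC][5-44 FREE]
Op 2: free(a) -> (freed a); heap: [0-44 FREE]
Op 3: b = malloc(13) -> b = 0; heap: [0-12 ALLOC][13-44 FREE]
Op 4: c = malloc(11) -> c = 13; heap: [0-12 ALLOC][13-23 ALLOC][24-44 FREE]
Op 5: d = malloc(6) -> d = 24; heap: [0-12 ALLOC][13-23 ALLOC][24-29 ALLOC][30-44 FREE]
Op 6: e = malloc(6) -> e = 30; heap: [0-12 ALLOC][13-23 ALLOC][24-29 ALLOC][30-35 ALLOC][36-44 FREE]

Answer: [0-12 ALLOC][13-23 ALLOC][24-29 ALLOC][30-35 ALLOC][36-44 FREE]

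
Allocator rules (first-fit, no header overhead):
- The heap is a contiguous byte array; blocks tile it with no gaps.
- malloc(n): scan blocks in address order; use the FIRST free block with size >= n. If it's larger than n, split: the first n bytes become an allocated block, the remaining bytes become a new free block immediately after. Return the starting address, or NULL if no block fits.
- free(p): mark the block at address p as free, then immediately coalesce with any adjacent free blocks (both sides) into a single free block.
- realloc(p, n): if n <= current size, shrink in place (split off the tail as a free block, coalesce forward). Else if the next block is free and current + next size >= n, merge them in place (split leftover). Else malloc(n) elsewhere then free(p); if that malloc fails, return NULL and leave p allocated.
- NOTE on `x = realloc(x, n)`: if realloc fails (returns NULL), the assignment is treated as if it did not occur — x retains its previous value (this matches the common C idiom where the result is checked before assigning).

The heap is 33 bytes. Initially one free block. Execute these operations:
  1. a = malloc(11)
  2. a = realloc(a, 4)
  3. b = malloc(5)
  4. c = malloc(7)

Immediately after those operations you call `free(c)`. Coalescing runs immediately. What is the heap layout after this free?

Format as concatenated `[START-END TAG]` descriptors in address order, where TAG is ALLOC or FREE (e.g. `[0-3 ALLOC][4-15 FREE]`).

Op 1: a = malloc(11) -> a = 0; heap: [0-10 ALLOC][11-32 FREE]
Op 2: a = realloc(a, 4) -> a = 0; heap: [0-3 ALLOC][4-32 FREE]
Op 3: b = malloc(5) -> b = 4; heap: [0-3 ALLOC][4-8 ALLOC][9-32 FREE]
Op 4: c = malloc(7) -> c = 9; heap: [0-3 ALLOC][4-8 ALLOC][9-15 ALLOC][16-32 FREE]
free(c): c = 9 -> block [9-15 ALLOC]; mark free, coalesce with adjacent free neighbors -> [0-3 ALLOC][4-8 ALLOC][9-32 FREE]

Answer: [0-3 ALLOC][4-8 ALLOC][9-32 FREE]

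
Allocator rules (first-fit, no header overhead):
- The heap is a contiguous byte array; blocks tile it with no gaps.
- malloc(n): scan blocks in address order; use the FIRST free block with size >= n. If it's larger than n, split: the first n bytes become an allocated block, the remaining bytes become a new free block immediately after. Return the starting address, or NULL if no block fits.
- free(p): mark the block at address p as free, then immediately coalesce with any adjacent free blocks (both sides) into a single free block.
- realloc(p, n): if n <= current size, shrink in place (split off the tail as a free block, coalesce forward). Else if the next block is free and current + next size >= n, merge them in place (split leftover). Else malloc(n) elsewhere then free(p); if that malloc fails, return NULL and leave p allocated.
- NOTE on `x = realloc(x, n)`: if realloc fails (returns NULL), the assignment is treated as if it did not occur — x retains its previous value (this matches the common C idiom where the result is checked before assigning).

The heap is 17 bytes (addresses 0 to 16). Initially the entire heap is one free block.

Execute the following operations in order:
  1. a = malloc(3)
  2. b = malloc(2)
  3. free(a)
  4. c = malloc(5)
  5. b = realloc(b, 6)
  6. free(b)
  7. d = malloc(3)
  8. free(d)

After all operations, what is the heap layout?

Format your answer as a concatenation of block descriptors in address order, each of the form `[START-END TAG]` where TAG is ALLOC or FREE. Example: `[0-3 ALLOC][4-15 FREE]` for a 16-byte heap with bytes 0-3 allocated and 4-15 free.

Answer: [0-4 FREE][5-9 ALLOC][10-16 FREE]

Derivation:
Op 1: a = malloc(3) -> a = 0; heap: [0-2 ALLOC][3-16 FREE]
Op 2: b = malloc(2) -> b = 3; heap: [0-2 ALLOC][3-4 ALLOC][5-16 FREE]
Op 3: free(a) -> (freed a); heap: [0-2 FREE][3-4 ALLOC][5-16 FREE]
Op 4: c = malloc(5) -> c = 5; heap: [0-2 FREE][3-4 ALLOC][5-9 ALLOC][10-16 FREE]
Op 5: b = realloc(b, 6) -> b = 10; heap: [0-4 FREE][5-9 ALLOC][10-15 ALLOC][16-16 FREE]
Op 6: free(b) -> (freed b); heap: [0-4 FREE][5-9 ALLOC][10-16 FREE]
Op 7: d = malloc(3) -> d = 0; heap: [0-2 ALLOC][3-4 FREE][5-9 ALLOC][10-16 FREE]
Op 8: free(d) -> (freed d); heap: [0-4 FREE][5-9 ALLOC][10-16 FREE]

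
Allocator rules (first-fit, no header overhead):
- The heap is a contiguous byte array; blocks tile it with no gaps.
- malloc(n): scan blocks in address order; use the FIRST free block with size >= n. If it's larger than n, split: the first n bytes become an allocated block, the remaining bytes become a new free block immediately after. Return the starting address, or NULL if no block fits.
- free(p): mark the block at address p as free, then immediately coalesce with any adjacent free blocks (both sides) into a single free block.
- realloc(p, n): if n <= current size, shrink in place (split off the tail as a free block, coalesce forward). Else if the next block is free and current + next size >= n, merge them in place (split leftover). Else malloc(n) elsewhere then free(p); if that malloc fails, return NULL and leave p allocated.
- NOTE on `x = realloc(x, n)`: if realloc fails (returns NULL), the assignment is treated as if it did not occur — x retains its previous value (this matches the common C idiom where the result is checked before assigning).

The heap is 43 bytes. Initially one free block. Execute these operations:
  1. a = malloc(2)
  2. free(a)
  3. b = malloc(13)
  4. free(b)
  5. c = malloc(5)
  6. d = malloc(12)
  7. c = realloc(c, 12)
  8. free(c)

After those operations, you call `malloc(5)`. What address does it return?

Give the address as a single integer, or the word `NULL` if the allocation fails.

Answer: 0

Derivation:
Op 1: a = malloc(2) -> a = 0; heap: [0-1 ALLOC][2-42 FREE]
Op 2: free(a) -> (freed a); heap: [0-42 FREE]
Op 3: b = malloc(13) -> b = 0; heap: [0-12 ALLOC][13-42 FREE]
Op 4: free(b) -> (freed b); heap: [0-42 FREE]
Op 5: c = malloc(5) -> c = 0; heap: [0-4 ALLOC][5-42 FREE]
Op 6: d = malloc(12) -> d = 5; heap: [0-4 ALLOC][5-16 ALLOC][17-42 FREE]
Op 7: c = realloc(c, 12) -> c = 17; heap: [0-4 FREE][5-16 ALLOC][17-28 ALLOC][29-42 FREE]
Op 8: free(c) -> (freed c); heap: [0-4 FREE][5-16 ALLOC][17-42 FREE]
malloc(5): first-fit scan over [0-4 FREE][5-16 ALLOC][17-42 FREE] -> 0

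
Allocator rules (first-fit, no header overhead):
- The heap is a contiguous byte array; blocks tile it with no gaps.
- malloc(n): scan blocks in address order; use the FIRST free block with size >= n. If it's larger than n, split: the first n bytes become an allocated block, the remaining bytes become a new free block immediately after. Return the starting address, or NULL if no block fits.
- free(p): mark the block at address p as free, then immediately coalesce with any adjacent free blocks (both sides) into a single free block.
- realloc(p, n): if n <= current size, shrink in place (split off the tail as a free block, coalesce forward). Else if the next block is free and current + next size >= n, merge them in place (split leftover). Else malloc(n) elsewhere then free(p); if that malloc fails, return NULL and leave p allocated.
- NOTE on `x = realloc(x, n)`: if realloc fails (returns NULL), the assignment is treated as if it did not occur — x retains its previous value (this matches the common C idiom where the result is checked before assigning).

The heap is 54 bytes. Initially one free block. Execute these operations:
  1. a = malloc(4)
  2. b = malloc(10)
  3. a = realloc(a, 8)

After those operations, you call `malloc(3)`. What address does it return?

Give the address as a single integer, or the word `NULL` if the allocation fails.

Op 1: a = malloc(4) -> a = 0; heap: [0-3 ALLOC][4-53 FREE]
Op 2: b = malloc(10) -> b = 4; heap: [0-3 ALLOC][4-13 ALLOC][14-53 FREE]
Op 3: a = realloc(a, 8) -> a = 14; heap: [0-3 FREE][4-13 ALLOC][14-21 ALLOC][22-53 FREE]
malloc(3): first-fit scan over [0-3 FREE][4-13 ALLOC][14-21 ALLOC][22-53 FREE] -> 0

Answer: 0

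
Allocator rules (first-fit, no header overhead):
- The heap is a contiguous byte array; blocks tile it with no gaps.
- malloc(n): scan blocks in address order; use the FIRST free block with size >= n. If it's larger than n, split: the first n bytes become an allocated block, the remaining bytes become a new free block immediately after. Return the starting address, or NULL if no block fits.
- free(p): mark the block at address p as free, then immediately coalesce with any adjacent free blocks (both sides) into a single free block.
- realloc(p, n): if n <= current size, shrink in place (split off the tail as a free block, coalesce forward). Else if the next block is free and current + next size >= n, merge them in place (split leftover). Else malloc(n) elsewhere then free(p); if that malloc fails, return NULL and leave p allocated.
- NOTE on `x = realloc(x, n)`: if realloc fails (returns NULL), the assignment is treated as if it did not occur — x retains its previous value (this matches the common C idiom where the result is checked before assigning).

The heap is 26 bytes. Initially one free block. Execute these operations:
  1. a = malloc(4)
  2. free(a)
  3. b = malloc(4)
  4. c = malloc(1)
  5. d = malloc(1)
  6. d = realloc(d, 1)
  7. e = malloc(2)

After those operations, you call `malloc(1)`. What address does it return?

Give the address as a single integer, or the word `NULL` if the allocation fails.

Answer: 8

Derivation:
Op 1: a = malloc(4) -> a = 0; heap: [0-3 ALLOC][4-25 FREE]
Op 2: free(a) -> (freed a); heap: [0-25 FREE]
Op 3: b = malloc(4) -> b = 0; heap: [0-3 ALLOC][4-25 FREE]
Op 4: c = malloc(1) -> c = 4; heap: [0-3 ALLOC][4-4 ALLOC][5-25 FREE]
Op 5: d = malloc(1) -> d = 5; heap: [0-3 ALLOC][4-4 ALLOC][5-5 ALLOC][6-25 FREE]
Op 6: d = realloc(d, 1) -> d = 5; heap: [0-3 ALLOC][4-4 ALLOC][5-5 ALLOC][6-25 FREE]
Op 7: e = malloc(2) -> e = 6; heap: [0-3 ALLOC][4-4 ALLOC][5-5 ALLOC][6-7 ALLOC][8-25 FREE]
malloc(1): first-fit scan over [0-3 ALLOC][4-4 ALLOC][5-5 ALLOC][6-7 ALLOC][8-25 FREE] -> 8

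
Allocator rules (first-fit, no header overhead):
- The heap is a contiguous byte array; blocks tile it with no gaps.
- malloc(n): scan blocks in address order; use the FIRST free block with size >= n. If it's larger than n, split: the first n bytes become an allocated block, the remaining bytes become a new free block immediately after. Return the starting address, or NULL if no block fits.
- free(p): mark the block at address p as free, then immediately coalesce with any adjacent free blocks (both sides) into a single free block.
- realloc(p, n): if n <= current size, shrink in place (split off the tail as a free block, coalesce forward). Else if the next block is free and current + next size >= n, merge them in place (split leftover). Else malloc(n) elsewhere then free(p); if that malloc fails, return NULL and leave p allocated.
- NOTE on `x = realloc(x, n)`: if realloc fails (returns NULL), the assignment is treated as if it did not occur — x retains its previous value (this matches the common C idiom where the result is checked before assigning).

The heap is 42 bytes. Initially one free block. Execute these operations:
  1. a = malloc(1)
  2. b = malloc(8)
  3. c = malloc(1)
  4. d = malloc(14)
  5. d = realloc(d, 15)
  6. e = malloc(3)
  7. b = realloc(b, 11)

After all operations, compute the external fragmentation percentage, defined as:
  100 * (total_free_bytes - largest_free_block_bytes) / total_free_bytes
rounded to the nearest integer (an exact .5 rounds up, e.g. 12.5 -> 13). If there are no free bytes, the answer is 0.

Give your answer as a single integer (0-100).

Answer: 27

Derivation:
Op 1: a = malloc(1) -> a = 0; heap: [0-0 ALLOC][1-41 FREE]
Op 2: b = malloc(8) -> b = 1; heap: [0-0 ALLOC][1-8 ALLOC][9-41 FREE]
Op 3: c = malloc(1) -> c = 9; heap: [0-0 ALLOC][1-8 ALLOC][9-9 ALLOC][10-41 FREE]
Op 4: d = malloc(14) -> d = 10; heap: [0-0 ALLOC][1-8 ALLOC][9-9 ALLOC][10-23 ALLOC][24-41 FREE]
Op 5: d = realloc(d, 15) -> d = 10; heap: [0-0 ALLOC][1-8 ALLOC][9-9 ALLOC][10-24 ALLOC][25-41 FREE]
Op 6: e = malloc(3) -> e = 25; heap: [0-0 ALLOC][1-8 ALLOC][9-9 ALLOC][10-24 ALLOC][25-27 ALLOC][28-41 FREE]
Op 7: b = realloc(b, 11) -> b = 28; heap: [0-0 ALLOC][1-8 FREE][9-9 ALLOC][10-24 ALLOC][25-27 ALLOC][28-38 ALLOC][39-41 FREE]
Free blocks: [8 3] total_free=11 largest=8 -> 100*(11-8)/11 = 300/11 ≈ 27.273 -> rounds to 27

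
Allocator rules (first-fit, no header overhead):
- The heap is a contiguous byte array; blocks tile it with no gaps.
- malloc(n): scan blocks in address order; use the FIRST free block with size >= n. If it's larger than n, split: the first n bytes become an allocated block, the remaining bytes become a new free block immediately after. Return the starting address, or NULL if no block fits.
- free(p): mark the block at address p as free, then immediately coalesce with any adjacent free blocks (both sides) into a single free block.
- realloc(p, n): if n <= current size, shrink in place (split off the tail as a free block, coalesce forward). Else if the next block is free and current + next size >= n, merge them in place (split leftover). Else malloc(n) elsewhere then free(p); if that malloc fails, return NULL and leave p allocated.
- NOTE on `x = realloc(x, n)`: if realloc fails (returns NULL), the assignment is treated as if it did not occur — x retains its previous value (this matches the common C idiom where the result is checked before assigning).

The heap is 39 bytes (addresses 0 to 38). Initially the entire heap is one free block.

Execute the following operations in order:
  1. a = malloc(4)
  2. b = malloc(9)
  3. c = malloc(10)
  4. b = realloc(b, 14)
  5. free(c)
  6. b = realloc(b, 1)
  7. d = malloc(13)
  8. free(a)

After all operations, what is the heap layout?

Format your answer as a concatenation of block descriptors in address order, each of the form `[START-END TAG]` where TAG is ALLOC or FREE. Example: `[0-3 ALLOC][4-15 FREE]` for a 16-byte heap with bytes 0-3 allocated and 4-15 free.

Answer: [0-3 FREE][4-16 ALLOC][17-22 FREE][23-23 ALLOC][24-38 FREE]

Derivation:
Op 1: a = malloc(4) -> a = 0; heap: [0-3 ALLOC][4-38 FREE]
Op 2: b = malloc(9) -> b = 4; heap: [0-3 ALLOC][4-12 ALLOC][13-38 FREE]
Op 3: c = malloc(10) -> c = 13; heap: [0-3 ALLOC][4-12 ALLOC][13-22 ALLOC][23-38 FREE]
Op 4: b = realloc(b, 14) -> b = 23; heap: [0-3 ALLOC][4-12 FREE][13-22 ALLOC][23-36 ALLOC][37-38 FREE]
Op 5: free(c) -> (freed c); heap: [0-3 ALLOC][4-22 FREE][23-36 ALLOC][37-38 FREE]
Op 6: b = realloc(b, 1) -> b = 23; heap: [0-3 ALLOC][4-22 FREE][23-23 ALLOC][24-38 FREE]
Op 7: d = malloc(13) -> d = 4; heap: [0-3 ALLOC][4-16 ALLOC][17-22 FREE][23-23 ALLOC][24-38 FREE]
Op 8: free(a) -> (freed a); heap: [0-3 FREE][4-16 ALLOC][17-22 FREE][23-23 ALLOC][24-38 FREE]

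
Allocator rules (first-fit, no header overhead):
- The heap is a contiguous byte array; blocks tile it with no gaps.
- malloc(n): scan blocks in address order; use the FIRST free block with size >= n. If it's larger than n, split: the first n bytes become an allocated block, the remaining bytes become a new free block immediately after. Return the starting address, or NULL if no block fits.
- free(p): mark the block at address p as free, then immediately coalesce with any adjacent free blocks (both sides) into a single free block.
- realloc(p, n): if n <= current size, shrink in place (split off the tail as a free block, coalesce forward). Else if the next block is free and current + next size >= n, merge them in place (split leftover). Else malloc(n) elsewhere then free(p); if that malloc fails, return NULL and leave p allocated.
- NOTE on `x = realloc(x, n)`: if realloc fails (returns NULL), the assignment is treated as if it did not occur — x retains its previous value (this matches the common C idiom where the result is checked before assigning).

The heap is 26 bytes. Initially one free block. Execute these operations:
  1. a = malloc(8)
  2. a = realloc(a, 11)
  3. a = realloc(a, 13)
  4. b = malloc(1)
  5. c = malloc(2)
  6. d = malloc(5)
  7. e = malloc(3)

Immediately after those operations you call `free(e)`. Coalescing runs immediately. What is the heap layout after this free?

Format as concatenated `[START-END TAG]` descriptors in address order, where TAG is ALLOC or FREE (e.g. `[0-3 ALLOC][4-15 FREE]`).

Answer: [0-12 ALLOC][13-13 ALLOC][14-15 ALLOC][16-20 ALLOC][21-25 FREE]

Derivation:
Op 1: a = malloc(8) -> a = 0; heap: [0-7 ALLOC][8-25 FREE]
Op 2: a = realloc(a, 11) -> a = 0; heap: [0-10 ALLOC][11-25 FREE]
Op 3: a = realloc(a, 13) -> a = 0; heap: [0-12 ALLOC][13-25 FREE]
Op 4: b = malloc(1) -> b = 13; heap: [0-12 ALLOC][13-13 ALLOC][14-25 FREE]
Op 5: c = malloc(2) -> c = 14; heap: [0-12 ALLOC][13-13 ALLOC][14-15 ALLOC][16-25 FREE]
Op 6: d = malloc(5) -> d = 16; heap: [0-12 ALLOC][13-13 ALLOC][14-15 ALLOC][16-20 ALLOC][21-25 FREE]
Op 7: e = malloc(3) -> e = 21; heap: [0-12 ALLOC][13-13 ALLOC][14-15 ALLOC][16-20 ALLOC][21-23 ALLOC][24-25 FREE]
free(e): e = 21 -> block [21-23 ALLOC]; mark free, coalesce with adjacent free neighbors -> [0-12 ALLOC][13-13 ALLOC][14-15 ALLOC][16-20 ALLOC][21-25 FREE]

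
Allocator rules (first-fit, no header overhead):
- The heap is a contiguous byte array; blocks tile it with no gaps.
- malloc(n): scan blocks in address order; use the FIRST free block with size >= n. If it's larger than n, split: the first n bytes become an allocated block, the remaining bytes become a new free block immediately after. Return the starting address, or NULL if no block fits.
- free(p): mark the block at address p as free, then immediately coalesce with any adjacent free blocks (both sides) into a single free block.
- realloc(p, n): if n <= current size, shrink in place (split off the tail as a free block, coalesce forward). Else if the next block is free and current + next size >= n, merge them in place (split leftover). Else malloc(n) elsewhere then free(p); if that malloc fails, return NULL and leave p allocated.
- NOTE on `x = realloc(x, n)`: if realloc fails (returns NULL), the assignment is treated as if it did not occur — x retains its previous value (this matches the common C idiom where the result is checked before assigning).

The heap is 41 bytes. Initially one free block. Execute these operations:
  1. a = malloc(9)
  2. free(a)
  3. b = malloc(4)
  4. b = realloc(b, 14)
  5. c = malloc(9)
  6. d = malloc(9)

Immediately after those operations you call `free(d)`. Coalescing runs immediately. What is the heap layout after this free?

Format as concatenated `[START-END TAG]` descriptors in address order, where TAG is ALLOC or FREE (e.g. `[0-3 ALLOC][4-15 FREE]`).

Op 1: a = malloc(9) -> a = 0; heap: [0-8 ALLOC][9-40 FREE]
Op 2: free(a) -> (freed a); heap: [0-40 FREE]
Op 3: b = malloc(4) -> b = 0; heap: [0-3 ALLOC][4-40 FREE]
Op 4: b = realloc(b, 14) -> b = 0; heap: [0-13 ALLOC][14-40 FREE]
Op 5: c = malloc(9) -> c = 14; heap: [0-13 ALLOC][14-22 ALLOC][23-40 FREE]
Op 6: d = malloc(9) -> d = 23; heap: [0-13 ALLOC][14-22 ALLOC][23-31 ALLOC][32-40 FREE]
free(d): d = 23 -> block [23-31 ALLOC]; mark free, coalesce with adjacent free neighbors -> [0-13 ALLOC][14-22 ALLOC][23-40 FREE]

Answer: [0-13 ALLOC][14-22 ALLOC][23-40 FREE]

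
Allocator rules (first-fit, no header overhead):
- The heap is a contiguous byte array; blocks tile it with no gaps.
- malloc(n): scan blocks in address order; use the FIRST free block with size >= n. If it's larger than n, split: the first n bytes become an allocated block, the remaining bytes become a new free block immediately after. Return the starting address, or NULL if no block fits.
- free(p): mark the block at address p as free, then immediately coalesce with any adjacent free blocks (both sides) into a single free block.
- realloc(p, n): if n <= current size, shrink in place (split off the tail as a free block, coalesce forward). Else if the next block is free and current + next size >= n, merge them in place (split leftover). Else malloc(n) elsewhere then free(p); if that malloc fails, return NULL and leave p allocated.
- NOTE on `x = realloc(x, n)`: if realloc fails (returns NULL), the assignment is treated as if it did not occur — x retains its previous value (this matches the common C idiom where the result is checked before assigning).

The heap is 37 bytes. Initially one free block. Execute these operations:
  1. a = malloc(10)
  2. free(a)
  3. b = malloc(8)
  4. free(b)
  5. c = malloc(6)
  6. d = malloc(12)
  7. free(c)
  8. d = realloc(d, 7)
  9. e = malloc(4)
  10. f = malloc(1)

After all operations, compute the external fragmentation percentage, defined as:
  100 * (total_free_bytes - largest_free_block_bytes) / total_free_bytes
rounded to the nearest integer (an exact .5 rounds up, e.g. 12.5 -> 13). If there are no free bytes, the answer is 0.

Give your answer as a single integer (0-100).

Op 1: a = malloc(10) -> a = 0; heap: [0-9 ALLOC][10-36 FREE]
Op 2: free(a) -> (freed a); heap: [0-36 FREE]
Op 3: b = malloc(8) -> b = 0; heap: [0-7 ALLOC][8-36 FREE]
Op 4: free(b) -> (freed b); heap: [0-36 FREE]
Op 5: c = malloc(6) -> c = 0; heap: [0-5 ALLOC][6-36 FREE]
Op 6: d = malloc(12) -> d = 6; heap: [0-5 ALLOC][6-17 ALLOC][18-36 FREE]
Op 7: free(c) -> (freed c); heap: [0-5 FREE][6-17 ALLOC][18-36 FREE]
Op 8: d = realloc(d, 7) -> d = 6; heap: [0-5 FREE][6-12 ALLOC][13-36 FREE]
Op 9: e = malloc(4) -> e = 0; heap: [0-3 ALLOC][4-5 FREE][6-12 ALLOC][13-36 FREE]
Op 10: f = malloc(1) -> f = 4; heap: [0-3 ALLOC][4-4 ALLOC][5-5 FREE][6-12 ALLOC][13-36 FREE]
Free blocks: [1 24] total_free=25 largest=24 -> 100*(25-24)/25 = 100/25 = 4

Answer: 4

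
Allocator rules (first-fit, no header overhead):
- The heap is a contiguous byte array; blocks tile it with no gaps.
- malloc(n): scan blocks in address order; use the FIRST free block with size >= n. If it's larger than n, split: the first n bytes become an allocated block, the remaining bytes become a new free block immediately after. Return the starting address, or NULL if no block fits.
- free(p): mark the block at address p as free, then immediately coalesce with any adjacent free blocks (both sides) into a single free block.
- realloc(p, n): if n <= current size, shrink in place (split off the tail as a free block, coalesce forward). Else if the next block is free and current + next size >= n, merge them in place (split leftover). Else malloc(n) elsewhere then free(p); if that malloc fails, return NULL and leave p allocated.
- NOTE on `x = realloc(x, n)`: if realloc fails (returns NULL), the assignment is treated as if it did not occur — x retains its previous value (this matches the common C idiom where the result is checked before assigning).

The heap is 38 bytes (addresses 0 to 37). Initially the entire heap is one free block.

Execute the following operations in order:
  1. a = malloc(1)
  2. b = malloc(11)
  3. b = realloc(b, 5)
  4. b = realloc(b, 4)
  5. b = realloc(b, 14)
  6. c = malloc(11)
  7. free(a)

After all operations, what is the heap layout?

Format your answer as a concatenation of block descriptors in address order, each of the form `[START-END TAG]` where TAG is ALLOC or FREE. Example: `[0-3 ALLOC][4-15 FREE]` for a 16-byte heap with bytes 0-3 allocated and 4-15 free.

Answer: [0-0 FREE][1-14 ALLOC][15-25 ALLOC][26-37 FREE]

Derivation:
Op 1: a = malloc(1) -> a = 0; heap: [0-0 ALLOC][1-37 FREE]
Op 2: b = malloc(11) -> b = 1; heap: [0-0 ALLOC][1-11 ALLOC][12-37 FREE]
Op 3: b = realloc(b, 5) -> b = 1; heap: [0-0 ALLOC][1-5 ALLOC][6-37 FREE]
Op 4: b = realloc(b, 4) -> b = 1; heap: [0-0 ALLOC][1-4 ALLOC][5-37 FREE]
Op 5: b = realloc(b, 14) -> b = 1; heap: [0-0 ALLOC][1-14 ALLOC][15-37 FREE]
Op 6: c = malloc(11) -> c = 15; heap: [0-0 ALLOC][1-14 ALLOC][15-25 ALLOC][26-37 FREE]
Op 7: free(a) -> (freed a); heap: [0-0 FREE][1-14 ALLOC][15-25 ALLOC][26-37 FREE]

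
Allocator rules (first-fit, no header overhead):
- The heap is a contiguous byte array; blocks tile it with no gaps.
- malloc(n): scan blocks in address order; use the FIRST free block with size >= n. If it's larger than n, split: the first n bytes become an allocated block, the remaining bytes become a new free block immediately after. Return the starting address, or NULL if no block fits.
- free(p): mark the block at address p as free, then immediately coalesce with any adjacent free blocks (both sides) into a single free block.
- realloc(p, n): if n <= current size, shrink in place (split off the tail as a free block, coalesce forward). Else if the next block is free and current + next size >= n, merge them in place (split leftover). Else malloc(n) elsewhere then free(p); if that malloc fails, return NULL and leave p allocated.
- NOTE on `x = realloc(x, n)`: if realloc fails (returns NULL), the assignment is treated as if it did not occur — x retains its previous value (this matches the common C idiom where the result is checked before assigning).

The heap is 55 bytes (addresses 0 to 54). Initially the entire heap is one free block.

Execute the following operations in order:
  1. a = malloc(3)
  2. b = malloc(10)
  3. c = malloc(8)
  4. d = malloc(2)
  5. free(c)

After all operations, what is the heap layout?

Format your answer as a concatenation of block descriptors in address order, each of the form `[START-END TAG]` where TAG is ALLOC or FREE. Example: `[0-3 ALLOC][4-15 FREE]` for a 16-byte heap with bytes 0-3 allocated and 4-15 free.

Op 1: a = malloc(3) -> a = 0; heap: [0-2 ALLOC][3-54 FREE]
Op 2: b = malloc(10) -> b = 3; heap: [0-2 ALLOC][3-12 ALLOC][13-54 FREE]
Op 3: c = malloc(8) -> c = 13; heap: [0-2 ALLOC][3-12 ALLOC][13-20 ALLOC][21-54 FREE]
Op 4: d = malloc(2) -> d = 21; heap: [0-2 ALLOC][3-12 ALLOC][13-20 ALLOC][21-22 ALLOC][23-54 FREE]
Op 5: free(c) -> (freed c); heap: [0-2 ALLOC][3-12 ALLOC][13-20 FREE][21-22 ALLOC][23-54 FREE]

Answer: [0-2 ALLOC][3-12 ALLOC][13-20 FREE][21-22 ALLOC][23-54 FREE]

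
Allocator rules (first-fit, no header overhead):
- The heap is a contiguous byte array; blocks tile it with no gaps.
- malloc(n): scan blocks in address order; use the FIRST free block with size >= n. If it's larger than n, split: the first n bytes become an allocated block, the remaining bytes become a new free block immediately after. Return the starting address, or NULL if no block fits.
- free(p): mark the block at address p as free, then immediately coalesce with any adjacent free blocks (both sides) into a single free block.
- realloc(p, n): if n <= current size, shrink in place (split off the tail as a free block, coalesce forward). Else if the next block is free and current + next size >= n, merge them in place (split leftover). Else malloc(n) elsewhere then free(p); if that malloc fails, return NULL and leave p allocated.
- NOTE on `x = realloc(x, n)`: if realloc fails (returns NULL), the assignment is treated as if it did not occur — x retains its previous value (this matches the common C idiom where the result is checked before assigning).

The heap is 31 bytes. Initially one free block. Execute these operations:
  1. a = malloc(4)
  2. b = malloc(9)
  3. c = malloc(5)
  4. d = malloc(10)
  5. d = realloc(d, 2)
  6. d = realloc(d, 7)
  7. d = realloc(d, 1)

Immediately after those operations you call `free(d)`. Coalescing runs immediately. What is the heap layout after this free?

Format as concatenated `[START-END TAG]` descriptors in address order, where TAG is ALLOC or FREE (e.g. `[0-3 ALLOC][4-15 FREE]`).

Answer: [0-3 ALLOC][4-12 ALLOC][13-17 ALLOC][18-30 FREE]

Derivation:
Op 1: a = malloc(4) -> a = 0; heap: [0-3 ALLOC][4-30 FREE]
Op 2: b = malloc(9) -> b = 4; heap: [0-3 ALLOC][4-12 ALLOC][13-30 FREE]
Op 3: c = malloc(5) -> c = 13; heap: [0-3 ALLOC][4-12 ALLOC][13-17 ALLOC][18-30 FREE]
Op 4: d = malloc(10) -> d = 18; heap: [0-3 ALLOC][4-12 ALLOC][13-17 ALLOC][18-27 ALLOC][28-30 FREE]
Op 5: d = realloc(d, 2) -> d = 18; heap: [0-3 ALLOC][4-12 ALLOC][13-17 ALLOC][18-19 ALLOC][20-30 FREE]
Op 6: d = realloc(d, 7) -> d = 18; heap: [0-3 ALLOC][4-12 ALLOC][13-17 ALLOC][18-24 ALLOC][25-30 FREE]
Op 7: d = realloc(d, 1) -> d = 18; heap: [0-3 ALLOC][4-12 ALLOC][13-17 ALLOC][18-18 ALLOC][19-30 FREE]
free(d): d = 18 -> block [18-18 ALLOC]; mark free, coalesce with adjacent free neighbors -> [0-3 ALLOC][4-12 ALLOC][13-17 ALLOC][18-30 FREE]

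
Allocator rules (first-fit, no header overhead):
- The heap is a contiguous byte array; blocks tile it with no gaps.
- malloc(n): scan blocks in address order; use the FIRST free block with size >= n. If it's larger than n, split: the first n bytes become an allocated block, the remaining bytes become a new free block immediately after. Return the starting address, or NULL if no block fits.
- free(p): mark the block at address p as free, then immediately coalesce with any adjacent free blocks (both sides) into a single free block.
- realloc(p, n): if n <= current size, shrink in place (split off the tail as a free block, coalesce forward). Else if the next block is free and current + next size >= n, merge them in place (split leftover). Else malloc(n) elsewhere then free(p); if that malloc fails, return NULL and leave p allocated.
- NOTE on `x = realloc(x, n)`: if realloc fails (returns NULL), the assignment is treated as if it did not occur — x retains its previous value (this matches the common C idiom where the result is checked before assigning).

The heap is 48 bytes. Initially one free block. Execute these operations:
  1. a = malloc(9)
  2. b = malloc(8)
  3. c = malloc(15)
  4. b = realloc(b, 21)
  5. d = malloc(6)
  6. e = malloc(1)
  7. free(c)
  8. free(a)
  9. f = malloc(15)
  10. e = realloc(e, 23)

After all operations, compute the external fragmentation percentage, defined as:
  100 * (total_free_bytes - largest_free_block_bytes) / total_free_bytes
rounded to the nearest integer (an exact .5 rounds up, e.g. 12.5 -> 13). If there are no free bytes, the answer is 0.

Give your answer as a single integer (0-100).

Op 1: a = malloc(9) -> a = 0; heap: [0-8 ALLOC][9-47 FREE]
Op 2: b = malloc(8) -> b = 9; heap: [0-8 ALLOC][9-16 ALLOC][17-47 FREE]
Op 3: c = malloc(15) -> c = 17; heap: [0-8 ALLOC][9-16 ALLOC][17-31 ALLOC][32-47 FREE]
Op 4: b = realloc(b, 21) -> NULL (b unchanged); heap: [0-8 ALLOC][9-16 ALLOC][17-31 ALLOC][32-47 FREE]
Op 5: d = malloc(6) -> d = 32; heap: [0-8 ALLOC][9-16 ALLOC][17-31 ALLOC][32-37 ALLOC][38-47 FREE]
Op 6: e = malloc(1) -> e = 38; heap: [0-8 ALLOC][9-16 ALLOC][17-31 ALLOC][32-37 ALLOC][38-38 ALLOC][39-47 FREE]
Op 7: free(c) -> (freed c); heap: [0-8 ALLOC][9-16 ALLOC][17-31 FREE][32-37 ALLOC][38-38 ALLOC][39-47 FREE]
Op 8: free(a) -> (freed a); heap: [0-8 FREE][9-16 ALLOC][17-31 FREE][32-37 ALLOC][38-38 ALLOC][39-47 FREE]
Op 9: f = malloc(15) -> f = 17; heap: [0-8 FREE][9-16 ALLOC][17-31 ALLOC][32-37 ALLOC][38-38 ALLOC][39-47 FREE]
Op 10: e = realloc(e, 23) -> NULL (e unchanged); heap: [0-8 FREE][9-16 ALLOC][17-31 ALLOC][32-37 ALLOC][38-38 ALLOC][39-47 FREE]
Free blocks: [9 9] total_free=18 largest=9 -> 100*(18-9)/18 = 900/18 = 50

Answer: 50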